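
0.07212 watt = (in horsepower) 9.671e-05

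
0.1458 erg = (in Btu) 1.382e-11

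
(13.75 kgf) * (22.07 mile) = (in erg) 4.789e+13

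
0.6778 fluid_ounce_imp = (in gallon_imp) 0.004236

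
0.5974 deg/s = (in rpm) 0.09957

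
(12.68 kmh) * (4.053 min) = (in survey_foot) 2810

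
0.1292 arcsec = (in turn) 9.969e-08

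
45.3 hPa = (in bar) 0.0453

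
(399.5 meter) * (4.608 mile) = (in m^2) 2.963e+06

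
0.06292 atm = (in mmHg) 47.82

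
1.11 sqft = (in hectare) 1.031e-05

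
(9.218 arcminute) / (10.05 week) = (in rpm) 4.213e-09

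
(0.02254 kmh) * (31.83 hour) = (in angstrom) 7.174e+12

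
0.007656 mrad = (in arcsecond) 1.579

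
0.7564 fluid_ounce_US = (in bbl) 0.0001407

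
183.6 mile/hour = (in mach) 0.241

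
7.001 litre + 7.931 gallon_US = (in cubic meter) 0.03702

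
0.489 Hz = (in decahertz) 0.0489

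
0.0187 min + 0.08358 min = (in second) 6.137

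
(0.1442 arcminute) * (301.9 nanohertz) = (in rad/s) 1.266e-11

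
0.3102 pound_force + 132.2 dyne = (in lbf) 0.3105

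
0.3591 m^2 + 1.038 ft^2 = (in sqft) 4.903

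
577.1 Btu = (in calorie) 1.455e+05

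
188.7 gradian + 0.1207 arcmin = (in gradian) 188.7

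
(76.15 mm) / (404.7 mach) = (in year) 1.752e-14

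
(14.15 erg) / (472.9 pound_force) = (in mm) 6.727e-07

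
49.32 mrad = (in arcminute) 169.5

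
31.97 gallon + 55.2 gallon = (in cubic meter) 0.33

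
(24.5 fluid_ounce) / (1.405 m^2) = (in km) 5.157e-07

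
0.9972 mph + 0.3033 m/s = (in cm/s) 74.91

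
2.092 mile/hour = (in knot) 1.818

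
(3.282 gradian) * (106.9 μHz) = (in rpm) 5.263e-05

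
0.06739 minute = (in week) 6.686e-06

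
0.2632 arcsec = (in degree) 7.311e-05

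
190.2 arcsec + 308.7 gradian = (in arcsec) 1e+06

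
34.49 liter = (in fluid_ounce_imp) 1214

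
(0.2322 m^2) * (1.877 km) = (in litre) 4.358e+05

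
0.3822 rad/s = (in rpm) 3.65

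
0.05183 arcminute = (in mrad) 0.01508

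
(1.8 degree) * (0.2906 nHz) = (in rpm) 8.718e-11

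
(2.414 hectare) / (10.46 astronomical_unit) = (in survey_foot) 5.061e-08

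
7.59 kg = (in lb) 16.73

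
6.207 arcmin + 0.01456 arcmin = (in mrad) 1.81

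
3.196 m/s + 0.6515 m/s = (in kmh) 13.85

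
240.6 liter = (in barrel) 1.513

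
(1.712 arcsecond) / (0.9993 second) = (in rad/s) 8.306e-06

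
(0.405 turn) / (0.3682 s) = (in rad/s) 6.911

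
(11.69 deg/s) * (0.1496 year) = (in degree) 5.515e+07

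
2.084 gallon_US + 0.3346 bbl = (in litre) 61.09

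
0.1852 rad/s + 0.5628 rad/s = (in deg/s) 42.86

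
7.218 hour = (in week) 0.04296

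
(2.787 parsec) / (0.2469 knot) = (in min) 1.128e+16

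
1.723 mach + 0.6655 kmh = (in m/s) 586.9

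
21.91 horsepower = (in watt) 1.634e+04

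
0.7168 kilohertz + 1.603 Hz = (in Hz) 718.4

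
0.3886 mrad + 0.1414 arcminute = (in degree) 0.02462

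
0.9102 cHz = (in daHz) 0.0009102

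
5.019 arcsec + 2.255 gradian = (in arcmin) 121.9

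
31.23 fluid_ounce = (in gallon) 0.244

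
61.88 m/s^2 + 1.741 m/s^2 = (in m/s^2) 63.62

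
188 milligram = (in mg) 188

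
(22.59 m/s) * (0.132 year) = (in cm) 9.404e+09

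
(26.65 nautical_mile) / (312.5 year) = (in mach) 1.471e-08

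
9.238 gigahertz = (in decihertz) 9.238e+10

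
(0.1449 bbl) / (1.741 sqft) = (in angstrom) 1.424e+09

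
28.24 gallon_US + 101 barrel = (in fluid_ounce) 5.466e+05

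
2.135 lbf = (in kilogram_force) 0.9684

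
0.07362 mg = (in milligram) 0.07362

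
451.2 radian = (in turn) 71.81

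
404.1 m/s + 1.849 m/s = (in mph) 908.1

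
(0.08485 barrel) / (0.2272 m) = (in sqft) 0.6391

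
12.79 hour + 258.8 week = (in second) 1.566e+08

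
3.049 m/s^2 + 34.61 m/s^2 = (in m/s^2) 37.66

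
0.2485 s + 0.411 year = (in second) 1.296e+07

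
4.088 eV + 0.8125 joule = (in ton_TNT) 1.942e-10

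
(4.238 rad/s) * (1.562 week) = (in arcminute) 1.376e+10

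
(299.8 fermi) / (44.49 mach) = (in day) 2.291e-22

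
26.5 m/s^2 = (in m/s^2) 26.5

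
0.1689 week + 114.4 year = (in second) 3.608e+09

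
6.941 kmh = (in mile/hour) 4.313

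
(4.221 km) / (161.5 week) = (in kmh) 0.0001556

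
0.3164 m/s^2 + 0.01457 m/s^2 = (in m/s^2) 0.331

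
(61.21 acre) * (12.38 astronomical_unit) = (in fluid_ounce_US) 1.551e+22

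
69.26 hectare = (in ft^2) 7.455e+06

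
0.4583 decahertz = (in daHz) 0.4583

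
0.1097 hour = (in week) 0.000653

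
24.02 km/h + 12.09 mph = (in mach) 0.03547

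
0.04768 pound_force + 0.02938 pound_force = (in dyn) 3.428e+04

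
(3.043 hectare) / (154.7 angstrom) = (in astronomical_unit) 13.15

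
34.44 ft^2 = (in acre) 0.0007906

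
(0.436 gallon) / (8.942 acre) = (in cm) 4.561e-06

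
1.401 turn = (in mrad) 8803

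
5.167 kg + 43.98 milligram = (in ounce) 182.3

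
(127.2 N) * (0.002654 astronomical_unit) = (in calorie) 1.207e+10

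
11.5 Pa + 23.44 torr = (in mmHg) 23.53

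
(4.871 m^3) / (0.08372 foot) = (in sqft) 2055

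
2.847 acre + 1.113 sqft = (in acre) 2.847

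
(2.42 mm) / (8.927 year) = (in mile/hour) 1.923e-11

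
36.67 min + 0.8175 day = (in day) 0.843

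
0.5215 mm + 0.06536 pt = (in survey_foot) 0.001787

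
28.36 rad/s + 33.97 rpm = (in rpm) 304.8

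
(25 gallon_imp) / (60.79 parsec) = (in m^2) 6.059e-20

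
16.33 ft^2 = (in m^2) 1.517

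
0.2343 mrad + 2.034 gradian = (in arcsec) 6638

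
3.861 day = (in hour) 92.66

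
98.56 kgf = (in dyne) 9.665e+07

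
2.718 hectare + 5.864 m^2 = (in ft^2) 2.926e+05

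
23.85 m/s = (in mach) 0.07004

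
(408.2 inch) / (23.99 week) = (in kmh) 2.573e-06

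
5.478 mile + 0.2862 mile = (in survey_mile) 5.764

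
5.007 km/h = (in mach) 0.004085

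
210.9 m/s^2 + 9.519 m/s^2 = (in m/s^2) 220.4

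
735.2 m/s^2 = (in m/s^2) 735.2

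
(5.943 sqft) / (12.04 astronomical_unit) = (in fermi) 306.5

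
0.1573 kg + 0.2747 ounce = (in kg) 0.1651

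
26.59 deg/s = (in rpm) 4.432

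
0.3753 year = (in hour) 3288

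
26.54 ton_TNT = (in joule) 1.11e+11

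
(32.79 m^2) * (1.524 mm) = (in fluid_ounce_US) 1690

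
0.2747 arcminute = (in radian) 7.991e-05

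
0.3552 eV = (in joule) 5.691e-20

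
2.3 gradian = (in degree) 2.07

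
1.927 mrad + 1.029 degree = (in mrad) 19.89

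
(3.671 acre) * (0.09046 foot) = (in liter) 4.096e+05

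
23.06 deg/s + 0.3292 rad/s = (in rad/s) 0.7317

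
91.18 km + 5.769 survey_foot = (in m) 9.118e+04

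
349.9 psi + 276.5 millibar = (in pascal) 2.44e+06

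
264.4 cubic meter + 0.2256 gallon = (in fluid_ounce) 8.94e+06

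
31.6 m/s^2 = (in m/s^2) 31.6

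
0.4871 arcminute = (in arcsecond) 29.23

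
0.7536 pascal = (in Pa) 0.7536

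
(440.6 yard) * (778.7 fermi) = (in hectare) 3.137e-14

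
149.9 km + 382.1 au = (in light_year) 0.006042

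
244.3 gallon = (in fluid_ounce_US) 3.127e+04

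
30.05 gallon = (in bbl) 0.7155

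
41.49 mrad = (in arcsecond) 8558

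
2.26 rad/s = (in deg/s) 129.5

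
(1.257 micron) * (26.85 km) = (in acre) 8.34e-06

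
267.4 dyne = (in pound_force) 0.0006011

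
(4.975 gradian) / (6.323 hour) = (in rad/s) 3.433e-06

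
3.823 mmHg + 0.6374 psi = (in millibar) 49.04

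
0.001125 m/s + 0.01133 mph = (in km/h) 0.02228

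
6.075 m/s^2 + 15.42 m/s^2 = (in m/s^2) 21.5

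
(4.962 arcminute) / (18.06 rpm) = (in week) 1.262e-09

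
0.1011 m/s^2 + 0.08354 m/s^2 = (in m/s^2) 0.1846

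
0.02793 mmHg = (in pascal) 3.724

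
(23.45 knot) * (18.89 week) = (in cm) 1.378e+10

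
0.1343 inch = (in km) 3.411e-06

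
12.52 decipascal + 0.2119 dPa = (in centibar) 0.001273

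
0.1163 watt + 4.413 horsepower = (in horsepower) 4.413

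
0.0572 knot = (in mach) 8.642e-05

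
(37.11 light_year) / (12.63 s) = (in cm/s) 2.78e+18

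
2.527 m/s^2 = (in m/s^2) 2.527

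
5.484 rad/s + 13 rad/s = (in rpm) 176.5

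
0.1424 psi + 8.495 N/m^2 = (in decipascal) 9903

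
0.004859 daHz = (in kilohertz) 4.859e-05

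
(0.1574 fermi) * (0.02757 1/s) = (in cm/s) 4.34e-16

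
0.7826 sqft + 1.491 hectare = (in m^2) 1.491e+04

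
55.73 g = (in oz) 1.966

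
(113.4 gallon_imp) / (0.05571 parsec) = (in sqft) 3.228e-15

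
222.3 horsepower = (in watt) 1.658e+05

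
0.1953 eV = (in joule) 3.129e-20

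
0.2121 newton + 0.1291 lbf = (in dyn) 7.864e+04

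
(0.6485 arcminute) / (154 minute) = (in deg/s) 1.17e-06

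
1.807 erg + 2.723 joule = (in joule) 2.723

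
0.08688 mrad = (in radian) 8.688e-05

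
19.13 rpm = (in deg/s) 114.8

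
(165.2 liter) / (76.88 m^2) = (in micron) 2149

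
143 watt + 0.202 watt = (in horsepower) 0.192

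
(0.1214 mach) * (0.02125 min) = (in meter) 52.7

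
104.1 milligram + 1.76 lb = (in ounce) 28.16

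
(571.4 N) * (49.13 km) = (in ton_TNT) 0.00671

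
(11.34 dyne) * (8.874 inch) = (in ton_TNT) 6.109e-15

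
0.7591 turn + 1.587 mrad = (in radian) 4.771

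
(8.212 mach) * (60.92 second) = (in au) 1.139e-06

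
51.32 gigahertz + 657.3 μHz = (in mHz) 5.132e+13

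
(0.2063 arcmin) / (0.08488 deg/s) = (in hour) 1.125e-05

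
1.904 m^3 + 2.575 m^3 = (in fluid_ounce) 1.515e+05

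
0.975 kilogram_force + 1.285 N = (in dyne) 1.085e+06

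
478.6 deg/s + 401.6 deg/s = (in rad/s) 15.36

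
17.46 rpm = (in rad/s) 1.828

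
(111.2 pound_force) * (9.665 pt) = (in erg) 1.687e+07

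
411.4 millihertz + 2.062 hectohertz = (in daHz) 20.66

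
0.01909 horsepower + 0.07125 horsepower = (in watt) 67.37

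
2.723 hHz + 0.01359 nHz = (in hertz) 272.3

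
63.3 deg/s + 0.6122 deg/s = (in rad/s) 1.115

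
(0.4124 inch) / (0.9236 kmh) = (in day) 4.726e-07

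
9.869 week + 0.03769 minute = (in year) 0.1893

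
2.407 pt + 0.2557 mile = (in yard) 450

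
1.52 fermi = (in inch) 5.984e-14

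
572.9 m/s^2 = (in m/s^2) 572.9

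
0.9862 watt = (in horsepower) 0.001323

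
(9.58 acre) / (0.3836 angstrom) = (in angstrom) 1.011e+25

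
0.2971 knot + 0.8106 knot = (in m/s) 0.5699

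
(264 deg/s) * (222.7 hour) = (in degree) 2.117e+08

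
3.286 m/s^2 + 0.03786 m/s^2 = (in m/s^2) 3.324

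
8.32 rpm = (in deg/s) 49.92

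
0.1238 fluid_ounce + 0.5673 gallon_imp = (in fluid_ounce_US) 87.33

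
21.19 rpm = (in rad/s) 2.219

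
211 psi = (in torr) 1.091e+04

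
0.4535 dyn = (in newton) 4.535e-06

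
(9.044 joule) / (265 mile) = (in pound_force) 4.767e-06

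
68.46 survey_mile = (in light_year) 1.165e-11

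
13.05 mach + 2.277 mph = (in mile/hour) 9942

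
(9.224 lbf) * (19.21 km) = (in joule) 7.882e+05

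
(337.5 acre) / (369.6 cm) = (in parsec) 1.198e-11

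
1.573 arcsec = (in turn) 1.214e-06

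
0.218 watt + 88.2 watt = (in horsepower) 0.1186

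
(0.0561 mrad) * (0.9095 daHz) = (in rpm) 0.004872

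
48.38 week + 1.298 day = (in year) 0.9314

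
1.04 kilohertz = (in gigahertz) 1.04e-06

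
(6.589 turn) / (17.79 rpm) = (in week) 3.674e-05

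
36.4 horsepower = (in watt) 2.714e+04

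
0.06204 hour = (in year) 7.082e-06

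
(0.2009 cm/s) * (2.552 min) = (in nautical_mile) 0.0001661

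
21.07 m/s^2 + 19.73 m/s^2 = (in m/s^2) 40.8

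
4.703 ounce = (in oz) 4.703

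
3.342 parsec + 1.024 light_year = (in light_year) 11.92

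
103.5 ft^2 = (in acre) 0.002376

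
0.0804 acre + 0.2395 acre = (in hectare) 0.1295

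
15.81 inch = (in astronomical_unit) 2.684e-12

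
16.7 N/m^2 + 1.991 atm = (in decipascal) 2.018e+06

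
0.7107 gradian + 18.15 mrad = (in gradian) 1.866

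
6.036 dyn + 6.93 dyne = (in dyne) 12.97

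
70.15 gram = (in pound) 0.1547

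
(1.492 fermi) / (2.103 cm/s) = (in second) 7.095e-14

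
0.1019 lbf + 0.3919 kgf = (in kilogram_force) 0.4381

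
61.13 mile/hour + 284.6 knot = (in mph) 388.6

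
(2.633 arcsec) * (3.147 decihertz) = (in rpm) 3.836e-05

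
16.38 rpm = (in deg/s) 98.28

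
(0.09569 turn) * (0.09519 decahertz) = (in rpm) 5.465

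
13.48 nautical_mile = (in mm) 2.496e+07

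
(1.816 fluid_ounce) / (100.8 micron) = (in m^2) 0.5328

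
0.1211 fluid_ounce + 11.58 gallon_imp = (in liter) 52.65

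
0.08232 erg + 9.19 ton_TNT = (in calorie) 9.19e+09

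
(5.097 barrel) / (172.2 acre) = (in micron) 1.163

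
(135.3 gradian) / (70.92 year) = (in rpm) 9.074e-09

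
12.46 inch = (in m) 0.3165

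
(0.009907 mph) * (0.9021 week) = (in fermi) 2.416e+18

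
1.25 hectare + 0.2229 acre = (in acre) 3.312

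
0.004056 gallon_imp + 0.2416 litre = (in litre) 0.26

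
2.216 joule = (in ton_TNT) 5.296e-10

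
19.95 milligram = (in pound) 4.398e-05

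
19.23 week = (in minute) 1.938e+05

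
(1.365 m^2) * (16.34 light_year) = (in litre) 2.11e+20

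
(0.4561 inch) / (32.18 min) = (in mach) 1.762e-08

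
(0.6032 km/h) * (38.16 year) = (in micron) 2.016e+14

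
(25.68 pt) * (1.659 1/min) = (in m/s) 0.0002505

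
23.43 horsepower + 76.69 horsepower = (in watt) 7.466e+04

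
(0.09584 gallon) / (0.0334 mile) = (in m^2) 6.749e-06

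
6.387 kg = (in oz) 225.3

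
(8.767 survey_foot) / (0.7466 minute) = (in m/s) 0.05965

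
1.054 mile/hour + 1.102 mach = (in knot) 730.3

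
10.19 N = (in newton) 10.19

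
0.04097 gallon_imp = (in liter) 0.1863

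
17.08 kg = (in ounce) 602.5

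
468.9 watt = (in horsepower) 0.6288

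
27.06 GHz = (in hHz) 2.706e+08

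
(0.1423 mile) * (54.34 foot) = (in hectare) 0.3793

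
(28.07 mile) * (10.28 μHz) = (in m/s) 0.4644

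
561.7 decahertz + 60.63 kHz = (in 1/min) 3.975e+06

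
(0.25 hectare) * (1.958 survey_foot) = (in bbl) 9384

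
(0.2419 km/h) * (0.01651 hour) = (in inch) 157.2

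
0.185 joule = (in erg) 1.85e+06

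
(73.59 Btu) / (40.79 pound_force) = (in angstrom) 4.279e+12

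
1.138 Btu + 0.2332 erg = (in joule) 1201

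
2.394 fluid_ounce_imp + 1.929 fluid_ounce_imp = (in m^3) 0.0001228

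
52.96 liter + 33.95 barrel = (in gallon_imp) 1199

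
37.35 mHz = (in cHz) 3.735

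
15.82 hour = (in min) 949.2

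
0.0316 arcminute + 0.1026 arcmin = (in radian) 3.904e-05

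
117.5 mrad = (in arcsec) 2.424e+04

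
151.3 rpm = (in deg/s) 907.8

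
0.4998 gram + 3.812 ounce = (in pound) 0.2394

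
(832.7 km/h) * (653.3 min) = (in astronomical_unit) 6.061e-05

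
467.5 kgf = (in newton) 4585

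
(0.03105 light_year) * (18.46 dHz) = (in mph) 1.213e+15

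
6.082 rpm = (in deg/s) 36.49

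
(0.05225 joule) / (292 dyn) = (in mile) 0.01112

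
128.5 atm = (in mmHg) 9.766e+04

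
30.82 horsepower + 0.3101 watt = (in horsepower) 30.82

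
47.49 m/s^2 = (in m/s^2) 47.49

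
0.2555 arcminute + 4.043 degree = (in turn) 0.01124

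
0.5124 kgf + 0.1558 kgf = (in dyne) 6.553e+05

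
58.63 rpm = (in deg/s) 351.8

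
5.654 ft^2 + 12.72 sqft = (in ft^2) 18.37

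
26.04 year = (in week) 1358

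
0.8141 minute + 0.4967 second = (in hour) 0.01371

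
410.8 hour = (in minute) 2.465e+04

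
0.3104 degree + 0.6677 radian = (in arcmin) 2314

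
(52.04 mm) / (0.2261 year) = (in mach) 2.143e-11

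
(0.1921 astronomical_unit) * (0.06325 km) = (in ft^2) 1.957e+13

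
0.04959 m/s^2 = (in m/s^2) 0.04959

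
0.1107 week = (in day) 0.7749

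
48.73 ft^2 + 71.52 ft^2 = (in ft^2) 120.2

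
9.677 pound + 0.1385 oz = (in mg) 4.393e+06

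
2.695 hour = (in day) 0.1123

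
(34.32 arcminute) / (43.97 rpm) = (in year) 6.875e-11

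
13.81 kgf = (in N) 135.4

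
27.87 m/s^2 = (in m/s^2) 27.87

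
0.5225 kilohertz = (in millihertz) 5.225e+05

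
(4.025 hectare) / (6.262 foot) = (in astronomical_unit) 1.41e-07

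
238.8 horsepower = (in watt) 1.781e+05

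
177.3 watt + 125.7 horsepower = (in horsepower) 125.9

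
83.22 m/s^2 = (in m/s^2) 83.22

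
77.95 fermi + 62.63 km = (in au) 4.187e-07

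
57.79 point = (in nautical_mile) 1.101e-05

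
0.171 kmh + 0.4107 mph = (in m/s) 0.2311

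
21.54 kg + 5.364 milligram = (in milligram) 2.154e+07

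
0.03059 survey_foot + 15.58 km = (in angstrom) 1.558e+14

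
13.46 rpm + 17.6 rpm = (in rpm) 31.06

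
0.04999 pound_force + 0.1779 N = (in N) 0.4003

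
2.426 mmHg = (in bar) 0.003234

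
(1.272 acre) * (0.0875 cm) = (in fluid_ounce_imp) 1.585e+05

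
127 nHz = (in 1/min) 7.62e-06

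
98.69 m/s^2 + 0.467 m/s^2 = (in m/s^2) 99.16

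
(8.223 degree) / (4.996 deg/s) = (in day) 1.905e-05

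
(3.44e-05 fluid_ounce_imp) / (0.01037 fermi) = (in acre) 2.329e+04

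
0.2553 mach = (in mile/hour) 194.5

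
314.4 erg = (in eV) 1.962e+14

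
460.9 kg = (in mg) 4.609e+08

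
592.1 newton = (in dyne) 5.921e+07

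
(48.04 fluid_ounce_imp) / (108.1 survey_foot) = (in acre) 1.024e-08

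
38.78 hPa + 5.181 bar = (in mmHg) 3915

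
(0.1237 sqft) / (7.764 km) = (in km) 1.48e-09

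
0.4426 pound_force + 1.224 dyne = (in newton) 1.969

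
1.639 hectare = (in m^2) 1.639e+04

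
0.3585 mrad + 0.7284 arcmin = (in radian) 0.0005704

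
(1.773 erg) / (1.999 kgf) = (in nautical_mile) 4.884e-12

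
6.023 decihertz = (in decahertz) 0.06023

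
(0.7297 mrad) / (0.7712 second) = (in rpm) 0.009035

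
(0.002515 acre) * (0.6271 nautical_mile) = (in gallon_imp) 2.6e+06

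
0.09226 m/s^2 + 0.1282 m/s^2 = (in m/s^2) 0.2205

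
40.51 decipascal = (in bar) 4.051e-05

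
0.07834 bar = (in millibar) 78.34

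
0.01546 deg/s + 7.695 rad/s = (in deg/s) 440.9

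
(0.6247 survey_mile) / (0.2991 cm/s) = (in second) 3.361e+05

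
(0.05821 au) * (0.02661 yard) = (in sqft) 2.281e+09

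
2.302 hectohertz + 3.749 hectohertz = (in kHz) 0.6051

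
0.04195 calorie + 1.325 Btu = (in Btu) 1.325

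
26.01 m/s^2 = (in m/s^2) 26.01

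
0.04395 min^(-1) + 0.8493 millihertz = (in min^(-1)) 0.09491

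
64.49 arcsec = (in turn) 4.976e-05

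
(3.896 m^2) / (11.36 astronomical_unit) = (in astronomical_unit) 1.532e-23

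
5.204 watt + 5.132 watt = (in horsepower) 0.01386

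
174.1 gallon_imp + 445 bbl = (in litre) 7.154e+04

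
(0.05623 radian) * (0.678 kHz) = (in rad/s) 38.12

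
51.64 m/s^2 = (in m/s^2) 51.64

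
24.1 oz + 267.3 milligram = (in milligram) 6.835e+05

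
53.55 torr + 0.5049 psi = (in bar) 0.1062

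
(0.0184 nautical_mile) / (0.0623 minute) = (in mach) 0.02677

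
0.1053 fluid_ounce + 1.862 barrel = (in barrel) 1.862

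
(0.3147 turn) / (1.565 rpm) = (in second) 12.07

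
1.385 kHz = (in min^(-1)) 8.31e+04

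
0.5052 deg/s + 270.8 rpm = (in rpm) 270.9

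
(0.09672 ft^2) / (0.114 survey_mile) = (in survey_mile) 3.043e-08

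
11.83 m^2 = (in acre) 0.002923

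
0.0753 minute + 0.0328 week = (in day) 0.2297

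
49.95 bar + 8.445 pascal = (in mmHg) 3.747e+04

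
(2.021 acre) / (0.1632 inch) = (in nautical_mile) 1065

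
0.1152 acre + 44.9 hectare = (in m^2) 4.495e+05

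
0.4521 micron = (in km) 4.521e-10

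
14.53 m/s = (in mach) 0.04267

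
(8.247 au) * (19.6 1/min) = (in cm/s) 4.03e+13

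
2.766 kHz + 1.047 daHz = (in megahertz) 0.002776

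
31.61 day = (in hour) 758.6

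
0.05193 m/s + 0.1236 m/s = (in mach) 0.0005155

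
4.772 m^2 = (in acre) 0.001179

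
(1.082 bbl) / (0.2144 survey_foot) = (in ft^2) 28.33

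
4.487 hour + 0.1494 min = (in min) 269.4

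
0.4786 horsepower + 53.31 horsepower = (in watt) 4.011e+04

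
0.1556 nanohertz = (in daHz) 1.556e-11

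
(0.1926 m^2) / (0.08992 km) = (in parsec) 6.941e-20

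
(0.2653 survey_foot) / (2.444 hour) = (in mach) 2.699e-08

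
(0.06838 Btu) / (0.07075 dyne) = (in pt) 2.891e+11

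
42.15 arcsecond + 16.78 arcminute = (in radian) 0.005085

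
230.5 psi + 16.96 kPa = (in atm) 15.85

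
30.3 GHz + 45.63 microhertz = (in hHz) 3.03e+08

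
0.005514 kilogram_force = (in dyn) 5407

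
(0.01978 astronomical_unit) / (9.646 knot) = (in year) 18.91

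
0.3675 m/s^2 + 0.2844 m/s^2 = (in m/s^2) 0.6519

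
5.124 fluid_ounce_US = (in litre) 0.1515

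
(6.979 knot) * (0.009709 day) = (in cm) 3.012e+05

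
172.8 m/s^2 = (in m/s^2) 172.8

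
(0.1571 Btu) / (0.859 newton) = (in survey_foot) 633.1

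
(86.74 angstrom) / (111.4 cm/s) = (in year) 2.469e-16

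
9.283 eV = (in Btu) 1.41e-21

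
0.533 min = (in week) 5.288e-05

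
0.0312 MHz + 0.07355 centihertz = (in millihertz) 3.12e+07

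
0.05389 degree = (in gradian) 0.05988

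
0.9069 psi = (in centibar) 6.253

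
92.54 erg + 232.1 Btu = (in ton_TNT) 5.853e-05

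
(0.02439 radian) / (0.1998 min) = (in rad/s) 0.002035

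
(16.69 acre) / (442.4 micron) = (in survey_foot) 5.009e+08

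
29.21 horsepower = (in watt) 2.178e+04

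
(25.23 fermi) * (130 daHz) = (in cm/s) 3.28e-09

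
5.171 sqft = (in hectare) 4.804e-05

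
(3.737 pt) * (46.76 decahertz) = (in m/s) 0.6165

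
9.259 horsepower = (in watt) 6904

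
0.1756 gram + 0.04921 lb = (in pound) 0.0496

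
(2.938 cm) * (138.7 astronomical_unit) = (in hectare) 6.096e+07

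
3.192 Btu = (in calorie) 804.9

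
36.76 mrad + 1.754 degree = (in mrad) 67.37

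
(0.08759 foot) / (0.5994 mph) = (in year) 3.159e-09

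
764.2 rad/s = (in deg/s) 4.379e+04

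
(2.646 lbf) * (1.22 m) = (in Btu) 0.01361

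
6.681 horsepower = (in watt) 4982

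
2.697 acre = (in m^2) 1.091e+04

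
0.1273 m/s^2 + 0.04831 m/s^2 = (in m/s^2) 0.1756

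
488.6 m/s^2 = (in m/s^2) 488.6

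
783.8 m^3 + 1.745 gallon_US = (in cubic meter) 783.8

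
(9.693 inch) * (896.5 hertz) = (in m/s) 220.7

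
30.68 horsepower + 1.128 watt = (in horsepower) 30.68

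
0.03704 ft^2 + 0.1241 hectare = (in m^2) 1241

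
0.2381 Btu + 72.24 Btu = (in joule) 7.647e+04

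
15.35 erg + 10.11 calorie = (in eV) 2.64e+20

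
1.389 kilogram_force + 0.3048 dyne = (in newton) 13.62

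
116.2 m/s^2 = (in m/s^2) 116.2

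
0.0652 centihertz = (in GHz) 6.52e-13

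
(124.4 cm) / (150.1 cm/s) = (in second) 0.8288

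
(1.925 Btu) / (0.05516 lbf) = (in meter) 8277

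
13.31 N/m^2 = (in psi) 0.00193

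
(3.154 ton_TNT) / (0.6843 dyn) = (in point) 5.466e+18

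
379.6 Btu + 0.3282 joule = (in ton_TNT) 9.572e-05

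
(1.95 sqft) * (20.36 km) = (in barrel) 2.32e+04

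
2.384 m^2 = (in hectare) 0.0002384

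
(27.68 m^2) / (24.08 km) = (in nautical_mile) 6.207e-07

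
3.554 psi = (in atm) 0.2418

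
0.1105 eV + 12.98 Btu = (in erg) 1.369e+11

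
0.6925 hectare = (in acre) 1.711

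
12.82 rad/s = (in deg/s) 734.5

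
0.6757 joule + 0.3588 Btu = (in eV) 2.367e+21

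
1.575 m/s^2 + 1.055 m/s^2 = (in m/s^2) 2.63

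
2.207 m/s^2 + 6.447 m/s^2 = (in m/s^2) 8.654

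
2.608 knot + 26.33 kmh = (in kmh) 31.16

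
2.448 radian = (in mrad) 2448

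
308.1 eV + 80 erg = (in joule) 8e-06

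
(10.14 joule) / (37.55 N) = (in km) 0.00027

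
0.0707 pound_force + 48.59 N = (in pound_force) 10.99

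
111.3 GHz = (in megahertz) 1.113e+05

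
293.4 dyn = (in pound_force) 0.0006596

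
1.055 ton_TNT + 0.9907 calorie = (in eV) 2.755e+28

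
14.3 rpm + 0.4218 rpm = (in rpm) 14.72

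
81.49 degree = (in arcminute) 4889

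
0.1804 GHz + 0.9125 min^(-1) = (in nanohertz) 1.804e+17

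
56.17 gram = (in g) 56.17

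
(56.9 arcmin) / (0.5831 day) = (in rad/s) 3.285e-07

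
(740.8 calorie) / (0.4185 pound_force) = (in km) 1.665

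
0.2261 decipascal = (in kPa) 2.261e-05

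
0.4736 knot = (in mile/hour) 0.545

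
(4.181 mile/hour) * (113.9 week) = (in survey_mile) 8e+04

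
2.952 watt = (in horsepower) 0.003959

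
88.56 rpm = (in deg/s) 531.4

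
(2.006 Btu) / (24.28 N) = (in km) 0.08717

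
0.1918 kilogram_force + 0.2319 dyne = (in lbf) 0.4228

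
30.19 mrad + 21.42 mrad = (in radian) 0.05161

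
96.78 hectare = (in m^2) 9.678e+05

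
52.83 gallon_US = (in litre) 200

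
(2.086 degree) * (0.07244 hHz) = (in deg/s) 15.11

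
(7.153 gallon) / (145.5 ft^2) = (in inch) 0.07886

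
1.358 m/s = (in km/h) 4.889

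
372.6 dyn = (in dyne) 372.6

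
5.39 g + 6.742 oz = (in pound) 0.4333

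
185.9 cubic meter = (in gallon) 4.911e+04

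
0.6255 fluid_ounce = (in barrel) 0.0001164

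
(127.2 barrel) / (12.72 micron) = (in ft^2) 1.711e+07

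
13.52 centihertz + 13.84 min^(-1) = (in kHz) 0.0003659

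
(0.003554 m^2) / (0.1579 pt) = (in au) 4.265e-10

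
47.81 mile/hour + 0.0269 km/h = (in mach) 0.06279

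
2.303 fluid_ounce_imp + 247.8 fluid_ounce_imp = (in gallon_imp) 1.563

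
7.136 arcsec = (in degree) 0.001982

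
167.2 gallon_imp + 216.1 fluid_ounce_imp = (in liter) 766.2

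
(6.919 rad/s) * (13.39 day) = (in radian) 8.005e+06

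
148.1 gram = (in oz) 5.224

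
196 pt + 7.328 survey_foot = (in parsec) 7.463e-17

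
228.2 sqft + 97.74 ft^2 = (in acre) 0.007483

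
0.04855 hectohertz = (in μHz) 4.855e+06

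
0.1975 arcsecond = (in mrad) 0.0009575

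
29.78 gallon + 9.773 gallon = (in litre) 149.7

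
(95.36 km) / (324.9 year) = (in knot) 1.809e-05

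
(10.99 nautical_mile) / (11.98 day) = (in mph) 0.04399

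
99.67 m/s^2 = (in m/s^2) 99.67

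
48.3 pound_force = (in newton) 214.8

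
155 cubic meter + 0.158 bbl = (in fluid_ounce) 5.242e+06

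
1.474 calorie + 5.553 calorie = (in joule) 29.4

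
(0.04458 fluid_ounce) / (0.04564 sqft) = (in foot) 0.00102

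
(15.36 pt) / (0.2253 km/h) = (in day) 1.002e-06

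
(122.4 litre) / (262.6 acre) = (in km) 1.152e-10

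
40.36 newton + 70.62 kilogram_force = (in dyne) 7.329e+07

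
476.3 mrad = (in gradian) 30.32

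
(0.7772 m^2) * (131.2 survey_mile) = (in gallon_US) 4.335e+07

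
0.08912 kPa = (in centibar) 0.08912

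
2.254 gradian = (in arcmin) 121.7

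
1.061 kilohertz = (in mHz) 1.061e+06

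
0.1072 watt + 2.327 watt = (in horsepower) 0.003264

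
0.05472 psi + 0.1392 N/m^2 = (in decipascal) 3774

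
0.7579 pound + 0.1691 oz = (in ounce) 12.3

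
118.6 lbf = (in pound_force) 118.6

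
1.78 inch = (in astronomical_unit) 3.022e-13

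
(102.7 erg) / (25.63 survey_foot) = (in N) 1.315e-06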